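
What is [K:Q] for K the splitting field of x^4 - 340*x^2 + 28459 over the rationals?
[K:Q] = 4

f factors as (x^2 - 149)(x^2 - 191); the splitting field is K = Q(sqrt(149), sqrt(191)). Since 149, 191, and 28459 are all non-squares in Q, the three subfields Q(sqrt(149)), Q(sqrt(191)), Q(sqrt(28459)) are distinct degree-2 extensions, so [K:Q] = 4 (Klein four Galois group).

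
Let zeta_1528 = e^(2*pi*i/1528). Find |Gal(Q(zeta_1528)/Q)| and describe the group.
|Gal(Q(zeta_1528)/Q)| = phi(1528) = 760; group ≅ (Z/1528Z)^* ≅ Z/2Z × Z/2Z × Z/190Z

The n-th cyclotomic polynomial Φ_1528(x) is the minimal polynomial of zeta_1528 over Q and has degree phi(1528) = 760. So Q(zeta_1528) is a degree-760 Galois extension with Galois group (Z/1528Z)^*. By CRT, (Z/1528Z)^* ≅ (Z/8Z)^* × (Z/191Z)^*. Each prime-power unit group is (Z/8Z)^* ≅ Z/2Z × Z/2Z; (Z/191Z)^* ≅ Z/190Z. Hence Gal(Q(zeta_1528)/Q) ≅ Z/2Z × Z/2Z × Z/190Z.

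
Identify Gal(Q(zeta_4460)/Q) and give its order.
|Gal(Q(zeta_4460)/Q)| = phi(4460) = 1776; group ≅ (Z/4460Z)^* ≅ Z/2Z × Z/4Z × Z/222Z

The n-th cyclotomic polynomial Φ_4460(x) is the minimal polynomial of zeta_4460 over Q and has degree phi(4460) = 1776. So Q(zeta_4460) is a degree-1776 Galois extension with Galois group (Z/4460Z)^*. By CRT, (Z/4460Z)^* ≅ (Z/4Z)^* × (Z/5Z)^* × (Z/223Z)^*. Each prime-power unit group is (Z/4Z)^* ≅ Z/2Z; (Z/5Z)^* ≅ Z/4Z; (Z/223Z)^* ≅ Z/222Z. Hence Gal(Q(zeta_4460)/Q) ≅ Z/2Z × Z/4Z × Z/222Z.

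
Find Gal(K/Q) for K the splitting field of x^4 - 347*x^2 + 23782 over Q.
Gal(K/Q) = V_4 (Klein four-group, Z/2Z × Z/2Z)

f factors as (x^2 - 253)(x^2 - 94), so the splitting field is K = Q(sqrt(253), sqrt(94)). The elements 253, 94, 23782 are all non-squares in Q, so sqrt(253) and sqrt(94) generate independent quadratic extensions. Thus [K:Q] = 4 and Gal(K/Q) is generated by the two order-2 automorphisms sqrt(253) ↦ -sqrt(253) and sqrt(94) ↦ -sqrt(94), giving V_4.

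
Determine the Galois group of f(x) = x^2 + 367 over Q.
Gal(K/Q) = Z/2Z (cyclic of order 2)

x^2 + 367 is irreducible over Q since -367 is not a rational square. The splitting field Q(sqrt(-367)) has degree 2 over Q, and its unique nontrivial automorphism is sqrt(-367) ↦ -sqrt(-367). Hence Gal(Q(sqrt(-367))/Q) = Z/2Z.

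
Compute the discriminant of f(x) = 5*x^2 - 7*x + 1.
Δ = 29

For a quadratic a x^2 + b x + c the discriminant is Δ = b^2 - 4ac = (-7)^2 - 4*(5)*(1) = 49 - (20) = 29.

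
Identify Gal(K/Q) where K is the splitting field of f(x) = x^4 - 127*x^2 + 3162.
Gal(K/Q) = V_4 (Klein four-group, Z/2Z × Z/2Z)

f factors as (x^2 - 34)(x^2 - 93), so the splitting field is K = Q(sqrt(34), sqrt(93)). The elements 34, 93, 3162 are all non-squares in Q, so sqrt(34) and sqrt(93) generate independent quadratic extensions. Thus [K:Q] = 4 and Gal(K/Q) is generated by the two order-2 automorphisms sqrt(34) ↦ -sqrt(34) and sqrt(93) ↦ -sqrt(93), giving V_4.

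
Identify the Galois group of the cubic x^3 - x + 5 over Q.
Gal(K/Q) = S_3 (symmetric group of order 6)

Compute the discriminant of x^3 + (0)*x^2 + (-1)*x + (5): Δ = -671. Since Δ is not a rational square, the Galois group is not contained in A_3; it must be the full S_3 (irreducibility of the cubic rules out anything smaller).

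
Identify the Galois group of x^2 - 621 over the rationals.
Gal(K/Q) = Z/2Z (cyclic of order 2)

x^2 - 621 is irreducible over Q since 621 is not a rational square. The splitting field Q(sqrt(621)) has degree 2 over Q, and its unique nontrivial automorphism is sqrt(621) ↦ -sqrt(621). Hence Gal(Q(sqrt(621))/Q) = Z/2Z.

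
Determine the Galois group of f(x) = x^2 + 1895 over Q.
Gal(K/Q) = Z/2Z (cyclic of order 2)

x^2 + 1895 is irreducible over Q since -1895 is not a rational square. The splitting field Q(sqrt(-1895)) has degree 2 over Q, and its unique nontrivial automorphism is sqrt(-1895) ↦ -sqrt(-1895). Hence Gal(Q(sqrt(-1895))/Q) = Z/2Z.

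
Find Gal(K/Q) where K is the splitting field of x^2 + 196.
Gal(K/Q) = Z/2Z (cyclic of order 2)

x^2 + 196 is irreducible over Q since -196 is not a rational square. The splitting field Q(sqrt(-196)) has degree 2 over Q, and its unique nontrivial automorphism is sqrt(-196) ↦ -sqrt(-196). Hence Gal(Q(sqrt(-196))/Q) = Z/2Z.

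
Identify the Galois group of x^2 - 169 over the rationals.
Gal(K/Q) = trivial group (order 1)

x^2 - 169 factors as (x - 13)(x + 13) over Q, so its splitting field is Q itself and the Galois group is trivial.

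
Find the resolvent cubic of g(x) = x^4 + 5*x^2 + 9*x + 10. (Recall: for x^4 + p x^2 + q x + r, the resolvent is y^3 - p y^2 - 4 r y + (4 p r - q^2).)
h(y) = y^3 - 5*y^2 - 40*y + 119

Identify coefficients: p = 5, q = 9, r = 10.
Plug into h(y) = y^3 - p y^2 - 4 r y + (4 p r - q^2):
  h(y) = y^3 - (5) y^2 - 4*(10) y + (4*(5)*(10) - (9)^2)
       = y^3 + (-5) y^2 + (-40) y + (119).
Simplifying: h(y) = y^3 - 5*y^2 - 40*y + 119.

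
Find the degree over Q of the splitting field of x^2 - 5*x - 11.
[K:Q] = 2

The discriminant of x^2 + (-5)*x + (-11) is b^2 - 4c = 25 - (-44) = 69. Since 69 is not a perfect square in Q, the polynomial is irreducible over Q. Its two roots generate a degree-2 extension, so [K:Q] = 2.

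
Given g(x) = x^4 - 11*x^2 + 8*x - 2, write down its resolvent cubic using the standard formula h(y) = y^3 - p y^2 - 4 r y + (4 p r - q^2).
h(y) = y^3 + 11*y^2 + 8*y + 24

Identify coefficients: p = -11, q = 8, r = -2.
Plug into h(y) = y^3 - p y^2 - 4 r y + (4 p r - q^2):
  h(y) = y^3 - (-11) y^2 - 4*(-2) y + (4*(-11)*(-2) - (8)^2)
       = y^3 + (11) y^2 + (8) y + (24).
Simplifying: h(y) = y^3 + 11*y^2 + 8*y + 24.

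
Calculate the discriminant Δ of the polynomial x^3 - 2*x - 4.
Δ = -400

For a depressed cubic x^3 + p x + q the discriminant is Δ = -4 p^3 - 27 q^2 = -4*(-2)^3 - 27*(-4)^2 = 32 - 432 = -400.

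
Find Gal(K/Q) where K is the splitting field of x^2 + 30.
Gal(K/Q) = Z/2Z (cyclic of order 2)

x^2 + 30 is irreducible over Q since -30 is not a rational square. The splitting field Q(sqrt(-30)) has degree 2 over Q, and its unique nontrivial automorphism is sqrt(-30) ↦ -sqrt(-30). Hence Gal(Q(sqrt(-30))/Q) = Z/2Z.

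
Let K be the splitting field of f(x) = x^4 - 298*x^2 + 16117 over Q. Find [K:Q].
[K:Q] = 4

f factors as (x^2 - 71)(x^2 - 227); the splitting field is K = Q(sqrt(71), sqrt(227)). Since 71, 227, and 16117 are all non-squares in Q, the three subfields Q(sqrt(71)), Q(sqrt(227)), Q(sqrt(16117)) are distinct degree-2 extensions, so [K:Q] = 4 (Klein four Galois group).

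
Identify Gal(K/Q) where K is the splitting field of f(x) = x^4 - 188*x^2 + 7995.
Gal(K/Q) = V_4 (Klein four-group, Z/2Z × Z/2Z)

f factors as (x^2 - 123)(x^2 - 65), so the splitting field is K = Q(sqrt(123), sqrt(65)). The elements 123, 65, 7995 are all non-squares in Q, so sqrt(123) and sqrt(65) generate independent quadratic extensions. Thus [K:Q] = 4 and Gal(K/Q) is generated by the two order-2 automorphisms sqrt(123) ↦ -sqrt(123) and sqrt(65) ↦ -sqrt(65), giving V_4.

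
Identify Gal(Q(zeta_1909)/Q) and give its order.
|Gal(Q(zeta_1909)/Q)| = phi(1909) = 1804; group ≅ (Z/1909Z)^* ≅ Z/22Z × Z/82Z

The n-th cyclotomic polynomial Φ_1909(x) is the minimal polynomial of zeta_1909 over Q and has degree phi(1909) = 1804. So Q(zeta_1909) is a degree-1804 Galois extension with Galois group (Z/1909Z)^*. By CRT, (Z/1909Z)^* ≅ (Z/23Z)^* × (Z/83Z)^*. Each prime-power unit group is (Z/23Z)^* ≅ Z/22Z; (Z/83Z)^* ≅ Z/82Z. Hence Gal(Q(zeta_1909)/Q) ≅ Z/22Z × Z/82Z.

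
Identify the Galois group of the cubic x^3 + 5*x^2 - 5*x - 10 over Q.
Gal(K/Q) = S_3 (symmetric group of order 6)

Compute the discriminant of x^3 + (5)*x^2 + (-5)*x + (-10): Δ = 7925. Since Δ is not a rational square, the Galois group is not contained in A_3; it must be the full S_3 (irreducibility of the cubic rules out anything smaller).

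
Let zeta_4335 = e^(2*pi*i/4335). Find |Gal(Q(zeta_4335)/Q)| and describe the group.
|Gal(Q(zeta_4335)/Q)| = phi(4335) = 2176; group ≅ (Z/4335Z)^* ≅ Z/2Z × Z/4Z × Z/272Z

The n-th cyclotomic polynomial Φ_4335(x) is the minimal polynomial of zeta_4335 over Q and has degree phi(4335) = 2176. So Q(zeta_4335) is a degree-2176 Galois extension with Galois group (Z/4335Z)^*. By CRT, (Z/4335Z)^* ≅ (Z/3Z)^* × (Z/5Z)^* × (Z/289Z)^*. Each prime-power unit group is (Z/3Z)^* ≅ Z/2Z; (Z/5Z)^* ≅ Z/4Z; (Z/289Z)^* ≅ Z/272Z. Hence Gal(Q(zeta_4335)/Q) ≅ Z/2Z × Z/4Z × Z/272Z.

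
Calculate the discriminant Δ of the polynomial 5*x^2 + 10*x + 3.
Δ = 40

For a quadratic a x^2 + b x + c the discriminant is Δ = b^2 - 4ac = (10)^2 - 4*(5)*(3) = 100 - (60) = 40.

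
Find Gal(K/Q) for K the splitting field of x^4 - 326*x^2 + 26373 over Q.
Gal(K/Q) = V_4 (Klein four-group, Z/2Z × Z/2Z)

f factors as (x^2 - 177)(x^2 - 149), so the splitting field is K = Q(sqrt(177), sqrt(149)). The elements 177, 149, 26373 are all non-squares in Q, so sqrt(177) and sqrt(149) generate independent quadratic extensions. Thus [K:Q] = 4 and Gal(K/Q) is generated by the two order-2 automorphisms sqrt(177) ↦ -sqrt(177) and sqrt(149) ↦ -sqrt(149), giving V_4.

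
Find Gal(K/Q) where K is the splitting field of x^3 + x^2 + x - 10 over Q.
Gal(K/Q) = S_3 (symmetric group of order 6)

Compute the discriminant of x^3 + (1)*x^2 + (1)*x + (-10): Δ = -2843. Since Δ is not a rational square, the Galois group is not contained in A_3; it must be the full S_3 (irreducibility of the cubic rules out anything smaller).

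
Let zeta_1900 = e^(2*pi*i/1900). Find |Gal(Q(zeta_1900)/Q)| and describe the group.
|Gal(Q(zeta_1900)/Q)| = phi(1900) = 720; group ≅ (Z/1900Z)^* ≅ Z/2Z × Z/18Z × Z/20Z

The n-th cyclotomic polynomial Φ_1900(x) is the minimal polynomial of zeta_1900 over Q and has degree phi(1900) = 720. So Q(zeta_1900) is a degree-720 Galois extension with Galois group (Z/1900Z)^*. By CRT, (Z/1900Z)^* ≅ (Z/4Z)^* × (Z/25Z)^* × (Z/19Z)^*. Each prime-power unit group is (Z/4Z)^* ≅ Z/2Z; (Z/25Z)^* ≅ Z/20Z; (Z/19Z)^* ≅ Z/18Z. Hence Gal(Q(zeta_1900)/Q) ≅ Z/2Z × Z/18Z × Z/20Z.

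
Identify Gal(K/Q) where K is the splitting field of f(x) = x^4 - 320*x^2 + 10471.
Gal(K/Q) = V_4 (Klein four-group, Z/2Z × Z/2Z)

f factors as (x^2 - 37)(x^2 - 283), so the splitting field is K = Q(sqrt(37), sqrt(283)). The elements 37, 283, 10471 are all non-squares in Q, so sqrt(37) and sqrt(283) generate independent quadratic extensions. Thus [K:Q] = 4 and Gal(K/Q) is generated by the two order-2 automorphisms sqrt(37) ↦ -sqrt(37) and sqrt(283) ↦ -sqrt(283), giving V_4.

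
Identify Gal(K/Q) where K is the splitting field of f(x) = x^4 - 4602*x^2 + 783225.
Gal(K/Q) = Z/2Z (cyclic of order 2)

f factors as (x^2 - 4425)(x^2 - 177), so the splitting field is K = Q(sqrt(4425), sqrt(177)). The squarefree part of 4425 is 177 and the squarefree part of 177 is also 177, so sqrt(4425) and sqrt(177) are both rational multiples of sqrt(177). Hence Q(sqrt(4425)) = Q(sqrt(177)) = Q(sqrt(177)), and the splitting field collapses to a single degree-2 extension with Galois group Z/2Z.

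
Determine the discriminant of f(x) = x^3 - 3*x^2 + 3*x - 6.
Δ = -675

For x^3 + a x^2 + b x + c the discriminant is Δ = 18 a b c - 4 a^3 c + a^2 b^2 - 4 b^3 - 27 c^2.
Plug a = -3, b = 3, c = -6:
  18*(-3)*(3)*(-6) - 4*(-3)^3*(-6) + (-3)^2*(3)^2 - 4*(3)^3 - 27*(-6)^2
  = 972 + (-648) + 81 + (-108) + (-972)
  = -675.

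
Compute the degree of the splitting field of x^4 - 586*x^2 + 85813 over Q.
[K:Q] = 4

f factors as (x^2 - 299)(x^2 - 287); the splitting field is K = Q(sqrt(299), sqrt(287)). Since 299, 287, and 85813 are all non-squares in Q, the three subfields Q(sqrt(299)), Q(sqrt(287)), Q(sqrt(85813)) are distinct degree-2 extensions, so [K:Q] = 4 (Klein four Galois group).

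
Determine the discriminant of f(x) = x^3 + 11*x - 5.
Δ = -5999

For a depressed cubic x^3 + p x + q the discriminant is Δ = -4 p^3 - 27 q^2 = -4*(11)^3 - 27*(-5)^2 = -5324 - 675 = -5999.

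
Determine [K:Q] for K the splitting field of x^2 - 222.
[K:Q] = 2

The polynomial x^2 - 222 is irreducible over Q since 222 is not a perfect square. Its splitting field is Q(sqrt(222)), which has degree 2 over Q.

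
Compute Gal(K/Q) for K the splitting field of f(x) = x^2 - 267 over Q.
Gal(K/Q) = Z/2Z (cyclic of order 2)

x^2 - 267 is irreducible over Q since 267 is not a rational square. The splitting field Q(sqrt(267)) has degree 2 over Q, and its unique nontrivial automorphism is sqrt(267) ↦ -sqrt(267). Hence Gal(Q(sqrt(267))/Q) = Z/2Z.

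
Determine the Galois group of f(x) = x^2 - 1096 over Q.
Gal(K/Q) = Z/2Z (cyclic of order 2)

x^2 - 1096 is irreducible over Q since 1096 is not a rational square. The splitting field Q(sqrt(1096)) has degree 2 over Q, and its unique nontrivial automorphism is sqrt(1096) ↦ -sqrt(1096). Hence Gal(Q(sqrt(1096))/Q) = Z/2Z.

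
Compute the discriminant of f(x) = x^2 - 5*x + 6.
Δ = 1

For a quadratic a x^2 + b x + c the discriminant is Δ = b^2 - 4ac = (-5)^2 - 4*(1)*(6) = 25 - (24) = 1.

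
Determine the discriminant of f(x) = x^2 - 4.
Δ = 16

For a quadratic a x^2 + b x + c the discriminant is Δ = b^2 - 4ac = (0)^2 - 4*(1)*(-4) = 0 - (-16) = 16.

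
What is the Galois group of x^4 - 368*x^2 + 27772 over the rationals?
Gal(K/Q) = V_4 (Klein four-group, Z/2Z × Z/2Z)

f factors as (x^2 - 106)(x^2 - 262), so the splitting field is K = Q(sqrt(106), sqrt(262)). The elements 106, 262, 27772 are all non-squares in Q, so sqrt(106) and sqrt(262) generate independent quadratic extensions. Thus [K:Q] = 4 and Gal(K/Q) is generated by the two order-2 automorphisms sqrt(106) ↦ -sqrt(106) and sqrt(262) ↦ -sqrt(262), giving V_4.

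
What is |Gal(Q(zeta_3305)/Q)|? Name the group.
|Gal(Q(zeta_3305)/Q)| = phi(3305) = 2640; group ≅ (Z/3305Z)^* ≅ Z/4Z × Z/660Z

The n-th cyclotomic polynomial Φ_3305(x) is the minimal polynomial of zeta_3305 over Q and has degree phi(3305) = 2640. So Q(zeta_3305) is a degree-2640 Galois extension with Galois group (Z/3305Z)^*. By CRT, (Z/3305Z)^* ≅ (Z/5Z)^* × (Z/661Z)^*. Each prime-power unit group is (Z/5Z)^* ≅ Z/4Z; (Z/661Z)^* ≅ Z/660Z. Hence Gal(Q(zeta_3305)/Q) ≅ Z/4Z × Z/660Z.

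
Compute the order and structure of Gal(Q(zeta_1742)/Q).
|Gal(Q(zeta_1742)/Q)| = phi(1742) = 792; group ≅ (Z/1742Z)^* ≅ Z/12Z × Z/66Z

The n-th cyclotomic polynomial Φ_1742(x) is the minimal polynomial of zeta_1742 over Q and has degree phi(1742) = 792. So Q(zeta_1742) is a degree-792 Galois extension with Galois group (Z/1742Z)^*. By CRT, (Z/1742Z)^* ≅ (Z/2Z)^* × (Z/13Z)^* × (Z/67Z)^*. Each prime-power unit group is (Z/2Z)^* ≅ trivial group (order 1); (Z/13Z)^* ≅ Z/12Z; (Z/67Z)^* ≅ Z/66Z. Hence Gal(Q(zeta_1742)/Q) ≅ Z/12Z × Z/66Z.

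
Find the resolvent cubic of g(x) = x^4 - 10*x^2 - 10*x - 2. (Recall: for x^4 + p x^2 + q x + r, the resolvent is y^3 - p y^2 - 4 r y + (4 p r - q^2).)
h(y) = y^3 + 10*y^2 + 8*y - 20

Identify coefficients: p = -10, q = -10, r = -2.
Plug into h(y) = y^3 - p y^2 - 4 r y + (4 p r - q^2):
  h(y) = y^3 - (-10) y^2 - 4*(-2) y + (4*(-10)*(-2) - (-10)^2)
       = y^3 + (10) y^2 + (8) y + (-20).
Simplifying: h(y) = y^3 + 10*y^2 + 8*y - 20.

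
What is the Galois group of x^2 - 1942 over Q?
Gal(K/Q) = Z/2Z (cyclic of order 2)

x^2 - 1942 is irreducible over Q since 1942 is not a rational square. The splitting field Q(sqrt(1942)) has degree 2 over Q, and its unique nontrivial automorphism is sqrt(1942) ↦ -sqrt(1942). Hence Gal(Q(sqrt(1942))/Q) = Z/2Z.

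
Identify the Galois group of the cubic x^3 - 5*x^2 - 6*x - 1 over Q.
Gal(K/Q) = S_3 (symmetric group of order 6)

Compute the discriminant of x^3 + (-5)*x^2 + (-6)*x + (-1): Δ = 697. Since Δ is not a rational square, the Galois group is not contained in A_3; it must be the full S_3 (irreducibility of the cubic rules out anything smaller).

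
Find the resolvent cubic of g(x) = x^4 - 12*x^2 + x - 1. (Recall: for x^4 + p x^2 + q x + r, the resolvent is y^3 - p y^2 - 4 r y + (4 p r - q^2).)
h(y) = y^3 + 12*y^2 + 4*y + 47

Identify coefficients: p = -12, q = 1, r = -1.
Plug into h(y) = y^3 - p y^2 - 4 r y + (4 p r - q^2):
  h(y) = y^3 - (-12) y^2 - 4*(-1) y + (4*(-12)*(-1) - (1)^2)
       = y^3 + (12) y^2 + (4) y + (47).
Simplifying: h(y) = y^3 + 12*y^2 + 4*y + 47.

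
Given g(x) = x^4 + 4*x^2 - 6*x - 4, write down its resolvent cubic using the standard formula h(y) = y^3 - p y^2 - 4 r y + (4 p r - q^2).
h(y) = y^3 - 4*y^2 + 16*y - 100

Identify coefficients: p = 4, q = -6, r = -4.
Plug into h(y) = y^3 - p y^2 - 4 r y + (4 p r - q^2):
  h(y) = y^3 - (4) y^2 - 4*(-4) y + (4*(4)*(-4) - (-6)^2)
       = y^3 + (-4) y^2 + (16) y + (-100).
Simplifying: h(y) = y^3 - 4*y^2 + 16*y - 100.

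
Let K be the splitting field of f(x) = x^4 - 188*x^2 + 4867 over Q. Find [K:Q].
[K:Q] = 4

f factors as (x^2 - 157)(x^2 - 31); the splitting field is K = Q(sqrt(157), sqrt(31)). Since 157, 31, and 4867 are all non-squares in Q, the three subfields Q(sqrt(157)), Q(sqrt(31)), Q(sqrt(4867)) are distinct degree-2 extensions, so [K:Q] = 4 (Klein four Galois group).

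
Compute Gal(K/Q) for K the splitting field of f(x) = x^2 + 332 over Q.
Gal(K/Q) = Z/2Z (cyclic of order 2)

x^2 + 332 is irreducible over Q since -332 is not a rational square. The splitting field Q(sqrt(-332)) has degree 2 over Q, and its unique nontrivial automorphism is sqrt(-332) ↦ -sqrt(-332). Hence Gal(Q(sqrt(-332))/Q) = Z/2Z.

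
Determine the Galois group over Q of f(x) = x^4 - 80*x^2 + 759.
Gal(K/Q) = V_4 (Klein four-group, Z/2Z × Z/2Z)

f factors as (x^2 - 69)(x^2 - 11), so the splitting field is K = Q(sqrt(69), sqrt(11)). The elements 69, 11, 759 are all non-squares in Q, so sqrt(69) and sqrt(11) generate independent quadratic extensions. Thus [K:Q] = 4 and Gal(K/Q) is generated by the two order-2 automorphisms sqrt(69) ↦ -sqrt(69) and sqrt(11) ↦ -sqrt(11), giving V_4.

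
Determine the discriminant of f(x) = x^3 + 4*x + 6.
Δ = -1228

For x^3 + a x^2 + b x + c the discriminant is Δ = 18 a b c - 4 a^3 c + a^2 b^2 - 4 b^3 - 27 c^2.
Plug a = 0, b = 4, c = 6:
  18*(0)*(4)*(6) - 4*(0)^3*(6) + (0)^2*(4)^2 - 4*(4)^3 - 27*(6)^2
  = 0 + (0) + 0 + (-256) + (-972)
  = -1228.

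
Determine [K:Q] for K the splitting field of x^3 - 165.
[K:Q] = 6

x^3 - 165 has one real root r = 165^(1/3) and two complex roots r*zeta_3, r*zeta_3^2 where zeta_3 = e^(2*pi*i/3). The splitting field is Q(r, zeta_3). [Q(r):Q] = 3 and [Q(zeta_3):Q] = 2 with gcd = 1, so [Q(r, zeta_3):Q] = 3 * 2 = 6.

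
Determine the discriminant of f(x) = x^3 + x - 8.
Δ = -1732

For a depressed cubic x^3 + p x + q the discriminant is Δ = -4 p^3 - 27 q^2 = -4*(1)^3 - 27*(-8)^2 = -4 - 1728 = -1732.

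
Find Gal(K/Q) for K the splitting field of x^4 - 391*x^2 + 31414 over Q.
Gal(K/Q) = V_4 (Klein four-group, Z/2Z × Z/2Z)

f factors as (x^2 - 113)(x^2 - 278), so the splitting field is K = Q(sqrt(113), sqrt(278)). The elements 113, 278, 31414 are all non-squares in Q, so sqrt(113) and sqrt(278) generate independent quadratic extensions. Thus [K:Q] = 4 and Gal(K/Q) is generated by the two order-2 automorphisms sqrt(113) ↦ -sqrt(113) and sqrt(278) ↦ -sqrt(278), giving V_4.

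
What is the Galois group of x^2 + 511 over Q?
Gal(K/Q) = Z/2Z (cyclic of order 2)

x^2 + 511 is irreducible over Q since -511 is not a rational square. The splitting field Q(sqrt(-511)) has degree 2 over Q, and its unique nontrivial automorphism is sqrt(-511) ↦ -sqrt(-511). Hence Gal(Q(sqrt(-511))/Q) = Z/2Z.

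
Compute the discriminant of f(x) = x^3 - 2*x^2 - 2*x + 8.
Δ = -848

For x^3 + a x^2 + b x + c the discriminant is Δ = 18 a b c - 4 a^3 c + a^2 b^2 - 4 b^3 - 27 c^2.
Plug a = -2, b = -2, c = 8:
  18*(-2)*(-2)*(8) - 4*(-2)^3*(8) + (-2)^2*(-2)^2 - 4*(-2)^3 - 27*(8)^2
  = 576 + (256) + 16 + (32) + (-1728)
  = -848.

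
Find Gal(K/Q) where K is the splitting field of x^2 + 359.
Gal(K/Q) = Z/2Z (cyclic of order 2)

x^2 + 359 is irreducible over Q since -359 is not a rational square. The splitting field Q(sqrt(-359)) has degree 2 over Q, and its unique nontrivial automorphism is sqrt(-359) ↦ -sqrt(-359). Hence Gal(Q(sqrt(-359))/Q) = Z/2Z.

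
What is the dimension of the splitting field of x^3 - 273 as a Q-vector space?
[K:Q] = 6

x^3 - 273 has one real root r = 273^(1/3) and two complex roots r*zeta_3, r*zeta_3^2 where zeta_3 = e^(2*pi*i/3). The splitting field is Q(r, zeta_3). [Q(r):Q] = 3 and [Q(zeta_3):Q] = 2 with gcd = 1, so [Q(r, zeta_3):Q] = 3 * 2 = 6.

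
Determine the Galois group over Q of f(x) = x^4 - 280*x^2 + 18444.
Gal(K/Q) = V_4 (Klein four-group, Z/2Z × Z/2Z)

f factors as (x^2 - 174)(x^2 - 106), so the splitting field is K = Q(sqrt(174), sqrt(106)). The elements 174, 106, 18444 are all non-squares in Q, so sqrt(174) and sqrt(106) generate independent quadratic extensions. Thus [K:Q] = 4 and Gal(K/Q) is generated by the two order-2 automorphisms sqrt(174) ↦ -sqrt(174) and sqrt(106) ↦ -sqrt(106), giving V_4.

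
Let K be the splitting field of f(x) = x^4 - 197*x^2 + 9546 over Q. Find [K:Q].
[K:Q] = 4

f factors as (x^2 - 111)(x^2 - 86); the splitting field is K = Q(sqrt(111), sqrt(86)). Since 111, 86, and 9546 are all non-squares in Q, the three subfields Q(sqrt(111)), Q(sqrt(86)), Q(sqrt(9546)) are distinct degree-2 extensions, so [K:Q] = 4 (Klein four Galois group).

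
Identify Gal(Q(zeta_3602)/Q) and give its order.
|Gal(Q(zeta_3602)/Q)| = phi(3602) = 1800; group ≅ (Z/3602Z)^* ≅ Z/1800Z

The n-th cyclotomic polynomial Φ_3602(x) is the minimal polynomial of zeta_3602 over Q and has degree phi(3602) = 1800. So Q(zeta_3602) is a degree-1800 Galois extension with Galois group (Z/3602Z)^*. By CRT, (Z/3602Z)^* ≅ (Z/2Z)^* × (Z/1801Z)^*. Each prime-power unit group is (Z/2Z)^* ≅ trivial group (order 1); (Z/1801Z)^* ≅ Z/1800Z. Hence Gal(Q(zeta_3602)/Q) ≅ Z/1800Z.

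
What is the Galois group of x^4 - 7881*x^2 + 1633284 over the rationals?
Gal(K/Q) = Z/2Z (cyclic of order 2)

f factors as (x^2 - 213)(x^2 - 7668), so the splitting field is K = Q(sqrt(213), sqrt(7668)). The squarefree part of 213 is 213 and the squarefree part of 7668 is also 213, so sqrt(213) and sqrt(7668) are both rational multiples of sqrt(213). Hence Q(sqrt(213)) = Q(sqrt(7668)) = Q(sqrt(213)), and the splitting field collapses to a single degree-2 extension with Galois group Z/2Z.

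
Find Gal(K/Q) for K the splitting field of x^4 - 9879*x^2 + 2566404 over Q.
Gal(K/Q) = Z/2Z (cyclic of order 2)

f factors as (x^2 - 9612)(x^2 - 267), so the splitting field is K = Q(sqrt(9612), sqrt(267)). The squarefree part of 9612 is 267 and the squarefree part of 267 is also 267, so sqrt(9612) and sqrt(267) are both rational multiples of sqrt(267). Hence Q(sqrt(9612)) = Q(sqrt(267)) = Q(sqrt(267)), and the splitting field collapses to a single degree-2 extension with Galois group Z/2Z.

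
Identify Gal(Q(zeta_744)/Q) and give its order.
|Gal(Q(zeta_744)/Q)| = phi(744) = 240; group ≅ (Z/744Z)^* ≅ Z/2Z × Z/2Z × Z/2Z × Z/30Z

The n-th cyclotomic polynomial Φ_744(x) is the minimal polynomial of zeta_744 over Q and has degree phi(744) = 240. So Q(zeta_744) is a degree-240 Galois extension with Galois group (Z/744Z)^*. By CRT, (Z/744Z)^* ≅ (Z/8Z)^* × (Z/3Z)^* × (Z/31Z)^*. Each prime-power unit group is (Z/8Z)^* ≅ Z/2Z × Z/2Z; (Z/3Z)^* ≅ Z/2Z; (Z/31Z)^* ≅ Z/30Z. Hence Gal(Q(zeta_744)/Q) ≅ Z/2Z × Z/2Z × Z/2Z × Z/30Z.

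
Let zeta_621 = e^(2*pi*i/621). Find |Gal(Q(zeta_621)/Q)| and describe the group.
|Gal(Q(zeta_621)/Q)| = phi(621) = 396; group ≅ (Z/621Z)^* ≅ Z/18Z × Z/22Z

The n-th cyclotomic polynomial Φ_621(x) is the minimal polynomial of zeta_621 over Q and has degree phi(621) = 396. So Q(zeta_621) is a degree-396 Galois extension with Galois group (Z/621Z)^*. By CRT, (Z/621Z)^* ≅ (Z/27Z)^* × (Z/23Z)^*. Each prime-power unit group is (Z/27Z)^* ≅ Z/18Z; (Z/23Z)^* ≅ Z/22Z. Hence Gal(Q(zeta_621)/Q) ≅ Z/18Z × Z/22Z.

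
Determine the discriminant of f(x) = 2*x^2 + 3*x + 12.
Δ = -87

For a quadratic a x^2 + b x + c the discriminant is Δ = b^2 - 4ac = (3)^2 - 4*(2)*(12) = 9 - (96) = -87.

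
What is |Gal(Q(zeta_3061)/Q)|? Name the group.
|Gal(Q(zeta_3061)/Q)| = phi(3061) = 3060; group ≅ (Z/3061Z)^* ≅ Z/3060Z

The n-th cyclotomic polynomial Φ_3061(x) is the minimal polynomial of zeta_3061 over Q and has degree phi(3061) = 3060. So Q(zeta_3061) is a degree-3060 Galois extension with Galois group (Z/3061Z)^*. (Z/3061Z)^* is cyclic since 3061 is an odd prime power (or 4). Hence Gal(Q(zeta_3061)/Q) ≅ Z/3060Z.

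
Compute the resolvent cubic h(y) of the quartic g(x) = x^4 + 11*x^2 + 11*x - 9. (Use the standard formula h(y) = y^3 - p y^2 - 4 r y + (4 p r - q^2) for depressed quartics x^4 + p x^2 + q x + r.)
h(y) = y^3 - 11*y^2 + 36*y - 517

Identify coefficients: p = 11, q = 11, r = -9.
Plug into h(y) = y^3 - p y^2 - 4 r y + (4 p r - q^2):
  h(y) = y^3 - (11) y^2 - 4*(-9) y + (4*(11)*(-9) - (11)^2)
       = y^3 + (-11) y^2 + (36) y + (-517).
Simplifying: h(y) = y^3 - 11*y^2 + 36*y - 517.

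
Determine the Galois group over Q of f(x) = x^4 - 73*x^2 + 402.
Gal(K/Q) = V_4 (Klein four-group, Z/2Z × Z/2Z)

f factors as (x^2 - 67)(x^2 - 6), so the splitting field is K = Q(sqrt(67), sqrt(6)). The elements 67, 6, 402 are all non-squares in Q, so sqrt(67) and sqrt(6) generate independent quadratic extensions. Thus [K:Q] = 4 and Gal(K/Q) is generated by the two order-2 automorphisms sqrt(67) ↦ -sqrt(67) and sqrt(6) ↦ -sqrt(6), giving V_4.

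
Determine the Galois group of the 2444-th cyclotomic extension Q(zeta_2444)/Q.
|Gal(Q(zeta_2444)/Q)| = phi(2444) = 1104; group ≅ (Z/2444Z)^* ≅ Z/2Z × Z/12Z × Z/46Z

The n-th cyclotomic polynomial Φ_2444(x) is the minimal polynomial of zeta_2444 over Q and has degree phi(2444) = 1104. So Q(zeta_2444) is a degree-1104 Galois extension with Galois group (Z/2444Z)^*. By CRT, (Z/2444Z)^* ≅ (Z/4Z)^* × (Z/13Z)^* × (Z/47Z)^*. Each prime-power unit group is (Z/4Z)^* ≅ Z/2Z; (Z/13Z)^* ≅ Z/12Z; (Z/47Z)^* ≅ Z/46Z. Hence Gal(Q(zeta_2444)/Q) ≅ Z/2Z × Z/12Z × Z/46Z.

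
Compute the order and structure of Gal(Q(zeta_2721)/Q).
|Gal(Q(zeta_2721)/Q)| = phi(2721) = 1812; group ≅ (Z/2721Z)^* ≅ Z/2Z × Z/906Z

The n-th cyclotomic polynomial Φ_2721(x) is the minimal polynomial of zeta_2721 over Q and has degree phi(2721) = 1812. So Q(zeta_2721) is a degree-1812 Galois extension with Galois group (Z/2721Z)^*. By CRT, (Z/2721Z)^* ≅ (Z/3Z)^* × (Z/907Z)^*. Each prime-power unit group is (Z/3Z)^* ≅ Z/2Z; (Z/907Z)^* ≅ Z/906Z. Hence Gal(Q(zeta_2721)/Q) ≅ Z/2Z × Z/906Z.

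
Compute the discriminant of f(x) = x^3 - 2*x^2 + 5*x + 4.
Δ = -1424

For x^3 + a x^2 + b x + c the discriminant is Δ = 18 a b c - 4 a^3 c + a^2 b^2 - 4 b^3 - 27 c^2.
Plug a = -2, b = 5, c = 4:
  18*(-2)*(5)*(4) - 4*(-2)^3*(4) + (-2)^2*(5)^2 - 4*(5)^3 - 27*(4)^2
  = -720 + (128) + 100 + (-500) + (-432)
  = -1424.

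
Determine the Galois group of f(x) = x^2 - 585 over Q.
Gal(K/Q) = Z/2Z (cyclic of order 2)

x^2 - 585 is irreducible over Q since 585 is not a rational square. The splitting field Q(sqrt(585)) has degree 2 over Q, and its unique nontrivial automorphism is sqrt(585) ↦ -sqrt(585). Hence Gal(Q(sqrt(585))/Q) = Z/2Z.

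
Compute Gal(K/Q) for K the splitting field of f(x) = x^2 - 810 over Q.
Gal(K/Q) = Z/2Z (cyclic of order 2)

x^2 - 810 is irreducible over Q since 810 is not a rational square. The splitting field Q(sqrt(810)) has degree 2 over Q, and its unique nontrivial automorphism is sqrt(810) ↦ -sqrt(810). Hence Gal(Q(sqrt(810))/Q) = Z/2Z.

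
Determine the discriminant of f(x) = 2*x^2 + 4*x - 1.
Δ = 24

For a quadratic a x^2 + b x + c the discriminant is Δ = b^2 - 4ac = (4)^2 - 4*(2)*(-1) = 16 - (-8) = 24.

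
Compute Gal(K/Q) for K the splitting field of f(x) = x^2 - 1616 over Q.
Gal(K/Q) = Z/2Z (cyclic of order 2)

x^2 - 1616 is irreducible over Q since 1616 is not a rational square. The splitting field Q(sqrt(1616)) has degree 2 over Q, and its unique nontrivial automorphism is sqrt(1616) ↦ -sqrt(1616). Hence Gal(Q(sqrt(1616))/Q) = Z/2Z.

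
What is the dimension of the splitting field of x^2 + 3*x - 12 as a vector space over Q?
[K:Q] = 2

The discriminant of x^2 + (3)*x + (-12) is b^2 - 4c = 9 - (-48) = 57. Since 57 is not a perfect square in Q, the polynomial is irreducible over Q. Its two roots generate a degree-2 extension, so [K:Q] = 2.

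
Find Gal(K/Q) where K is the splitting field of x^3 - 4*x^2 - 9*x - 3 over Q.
Gal(K/Q) = S_3 (symmetric group of order 6)

Compute the discriminant of x^3 + (-4)*x^2 + (-9)*x + (-3): Δ = 1257. Since Δ is not a rational square, the Galois group is not contained in A_3; it must be the full S_3 (irreducibility of the cubic rules out anything smaller).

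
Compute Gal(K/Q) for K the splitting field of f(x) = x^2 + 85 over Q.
Gal(K/Q) = Z/2Z (cyclic of order 2)

x^2 + 85 is irreducible over Q since -85 is not a rational square. The splitting field Q(sqrt(-85)) has degree 2 over Q, and its unique nontrivial automorphism is sqrt(-85) ↦ -sqrt(-85). Hence Gal(Q(sqrt(-85))/Q) = Z/2Z.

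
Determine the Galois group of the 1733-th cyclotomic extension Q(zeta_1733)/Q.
|Gal(Q(zeta_1733)/Q)| = phi(1733) = 1732; group ≅ (Z/1733Z)^* ≅ Z/1732Z

The n-th cyclotomic polynomial Φ_1733(x) is the minimal polynomial of zeta_1733 over Q and has degree phi(1733) = 1732. So Q(zeta_1733) is a degree-1732 Galois extension with Galois group (Z/1733Z)^*. (Z/1733Z)^* is cyclic since 1733 is an odd prime power (or 4). Hence Gal(Q(zeta_1733)/Q) ≅ Z/1732Z.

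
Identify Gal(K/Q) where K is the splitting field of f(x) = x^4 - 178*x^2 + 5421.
Gal(K/Q) = V_4 (Klein four-group, Z/2Z × Z/2Z)

f factors as (x^2 - 39)(x^2 - 139), so the splitting field is K = Q(sqrt(39), sqrt(139)). The elements 39, 139, 5421 are all non-squares in Q, so sqrt(39) and sqrt(139) generate independent quadratic extensions. Thus [K:Q] = 4 and Gal(K/Q) is generated by the two order-2 automorphisms sqrt(39) ↦ -sqrt(39) and sqrt(139) ↦ -sqrt(139), giving V_4.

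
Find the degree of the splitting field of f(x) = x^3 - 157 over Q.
[K:Q] = 6

x^3 - 157 has one real root r = 157^(1/3) and two complex roots r*zeta_3, r*zeta_3^2 where zeta_3 = e^(2*pi*i/3). The splitting field is Q(r, zeta_3). [Q(r):Q] = 3 and [Q(zeta_3):Q] = 2 with gcd = 1, so [Q(r, zeta_3):Q] = 3 * 2 = 6.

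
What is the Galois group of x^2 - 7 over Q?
Gal(K/Q) = Z/2Z (cyclic of order 2)

x^2 - 7 is irreducible over Q since 7 is not a rational square. The splitting field Q(sqrt(7)) has degree 2 over Q, and its unique nontrivial automorphism is sqrt(7) ↦ -sqrt(7). Hence Gal(Q(sqrt(7))/Q) = Z/2Z.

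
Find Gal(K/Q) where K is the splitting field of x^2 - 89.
Gal(K/Q) = Z/2Z (cyclic of order 2)

x^2 - 89 is irreducible over Q since 89 is not a rational square. The splitting field Q(sqrt(89)) has degree 2 over Q, and its unique nontrivial automorphism is sqrt(89) ↦ -sqrt(89). Hence Gal(Q(sqrt(89))/Q) = Z/2Z.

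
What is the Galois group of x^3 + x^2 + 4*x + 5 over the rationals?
Gal(K/Q) = S_3 (symmetric group of order 6)

Compute the discriminant of x^3 + (1)*x^2 + (4)*x + (5): Δ = -575. Since Δ is not a rational square, the Galois group is not contained in A_3; it must be the full S_3 (irreducibility of the cubic rules out anything smaller).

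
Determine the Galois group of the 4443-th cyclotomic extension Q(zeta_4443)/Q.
|Gal(Q(zeta_4443)/Q)| = phi(4443) = 2960; group ≅ (Z/4443Z)^* ≅ Z/2Z × Z/1480Z

The n-th cyclotomic polynomial Φ_4443(x) is the minimal polynomial of zeta_4443 over Q and has degree phi(4443) = 2960. So Q(zeta_4443) is a degree-2960 Galois extension with Galois group (Z/4443Z)^*. By CRT, (Z/4443Z)^* ≅ (Z/3Z)^* × (Z/1481Z)^*. Each prime-power unit group is (Z/3Z)^* ≅ Z/2Z; (Z/1481Z)^* ≅ Z/1480Z. Hence Gal(Q(zeta_4443)/Q) ≅ Z/2Z × Z/1480Z.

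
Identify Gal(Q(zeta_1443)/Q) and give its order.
|Gal(Q(zeta_1443)/Q)| = phi(1443) = 864; group ≅ (Z/1443Z)^* ≅ Z/2Z × Z/12Z × Z/36Z

The n-th cyclotomic polynomial Φ_1443(x) is the minimal polynomial of zeta_1443 over Q and has degree phi(1443) = 864. So Q(zeta_1443) is a degree-864 Galois extension with Galois group (Z/1443Z)^*. By CRT, (Z/1443Z)^* ≅ (Z/3Z)^* × (Z/13Z)^* × (Z/37Z)^*. Each prime-power unit group is (Z/3Z)^* ≅ Z/2Z; (Z/13Z)^* ≅ Z/12Z; (Z/37Z)^* ≅ Z/36Z. Hence Gal(Q(zeta_1443)/Q) ≅ Z/2Z × Z/12Z × Z/36Z.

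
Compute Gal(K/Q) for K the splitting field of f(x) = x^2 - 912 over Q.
Gal(K/Q) = Z/2Z (cyclic of order 2)

x^2 - 912 is irreducible over Q since 912 is not a rational square. The splitting field Q(sqrt(912)) has degree 2 over Q, and its unique nontrivial automorphism is sqrt(912) ↦ -sqrt(912). Hence Gal(Q(sqrt(912))/Q) = Z/2Z.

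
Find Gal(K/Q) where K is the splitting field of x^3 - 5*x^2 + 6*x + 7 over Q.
Gal(K/Q) = S_3 (symmetric group of order 6)

Compute the discriminant of x^3 + (-5)*x^2 + (6)*x + (7): Δ = -1567. Since Δ is not a rational square, the Galois group is not contained in A_3; it must be the full S_3 (irreducibility of the cubic rules out anything smaller).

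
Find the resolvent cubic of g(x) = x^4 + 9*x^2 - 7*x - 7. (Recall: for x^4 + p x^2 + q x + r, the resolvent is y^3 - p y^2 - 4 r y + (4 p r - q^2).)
h(y) = y^3 - 9*y^2 + 28*y - 301

Identify coefficients: p = 9, q = -7, r = -7.
Plug into h(y) = y^3 - p y^2 - 4 r y + (4 p r - q^2):
  h(y) = y^3 - (9) y^2 - 4*(-7) y + (4*(9)*(-7) - (-7)^2)
       = y^3 + (-9) y^2 + (28) y + (-301).
Simplifying: h(y) = y^3 - 9*y^2 + 28*y - 301.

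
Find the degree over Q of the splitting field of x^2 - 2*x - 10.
[K:Q] = 2

The discriminant of x^2 + (-2)*x + (-10) is b^2 - 4c = 4 - (-40) = 44. Since 44 is not a perfect square in Q, the polynomial is irreducible over Q. Its two roots generate a degree-2 extension, so [K:Q] = 2.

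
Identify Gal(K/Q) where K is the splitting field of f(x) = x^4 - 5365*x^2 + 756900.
Gal(K/Q) = Z/2Z (cyclic of order 2)

f factors as (x^2 - 145)(x^2 - 5220), so the splitting field is K = Q(sqrt(145), sqrt(5220)). The squarefree part of 145 is 145 and the squarefree part of 5220 is also 145, so sqrt(145) and sqrt(5220) are both rational multiples of sqrt(145). Hence Q(sqrt(145)) = Q(sqrt(5220)) = Q(sqrt(145)), and the splitting field collapses to a single degree-2 extension with Galois group Z/2Z.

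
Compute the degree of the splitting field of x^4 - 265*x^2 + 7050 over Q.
[K:Q] = 4

f factors as (x^2 - 235)(x^2 - 30); the splitting field is K = Q(sqrt(235), sqrt(30)). Since 235, 30, and 7050 are all non-squares in Q, the three subfields Q(sqrt(235)), Q(sqrt(30)), Q(sqrt(7050)) are distinct degree-2 extensions, so [K:Q] = 4 (Klein four Galois group).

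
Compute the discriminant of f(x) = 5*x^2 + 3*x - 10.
Δ = 209

For a quadratic a x^2 + b x + c the discriminant is Δ = b^2 - 4ac = (3)^2 - 4*(5)*(-10) = 9 - (-200) = 209.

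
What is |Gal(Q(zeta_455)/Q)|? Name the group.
|Gal(Q(zeta_455)/Q)| = phi(455) = 288; group ≅ (Z/455Z)^* ≅ Z/4Z × Z/6Z × Z/12Z

The n-th cyclotomic polynomial Φ_455(x) is the minimal polynomial of zeta_455 over Q and has degree phi(455) = 288. So Q(zeta_455) is a degree-288 Galois extension with Galois group (Z/455Z)^*. By CRT, (Z/455Z)^* ≅ (Z/5Z)^* × (Z/7Z)^* × (Z/13Z)^*. Each prime-power unit group is (Z/5Z)^* ≅ Z/4Z; (Z/7Z)^* ≅ Z/6Z; (Z/13Z)^* ≅ Z/12Z. Hence Gal(Q(zeta_455)/Q) ≅ Z/4Z × Z/6Z × Z/12Z.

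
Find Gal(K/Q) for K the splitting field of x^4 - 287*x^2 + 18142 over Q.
Gal(K/Q) = V_4 (Klein four-group, Z/2Z × Z/2Z)

f factors as (x^2 - 94)(x^2 - 193), so the splitting field is K = Q(sqrt(94), sqrt(193)). The elements 94, 193, 18142 are all non-squares in Q, so sqrt(94) and sqrt(193) generate independent quadratic extensions. Thus [K:Q] = 4 and Gal(K/Q) is generated by the two order-2 automorphisms sqrt(94) ↦ -sqrt(94) and sqrt(193) ↦ -sqrt(193), giving V_4.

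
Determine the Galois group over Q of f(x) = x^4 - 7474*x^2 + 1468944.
Gal(K/Q) = Z/2Z (cyclic of order 2)

f factors as (x^2 - 202)(x^2 - 7272), so the splitting field is K = Q(sqrt(202), sqrt(7272)). The squarefree part of 202 is 202 and the squarefree part of 7272 is also 202, so sqrt(202) and sqrt(7272) are both rational multiples of sqrt(202). Hence Q(sqrt(202)) = Q(sqrt(7272)) = Q(sqrt(202)), and the splitting field collapses to a single degree-2 extension with Galois group Z/2Z.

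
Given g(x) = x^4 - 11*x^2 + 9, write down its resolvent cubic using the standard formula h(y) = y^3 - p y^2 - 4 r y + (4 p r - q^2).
h(y) = y^3 + 11*y^2 - 36*y - 396

Identify coefficients: p = -11, q = 0, r = 9.
Plug into h(y) = y^3 - p y^2 - 4 r y + (4 p r - q^2):
  h(y) = y^3 - (-11) y^2 - 4*(9) y + (4*(-11)*(9) - (0)^2)
       = y^3 + (11) y^2 + (-36) y + (-396).
Simplifying: h(y) = y^3 + 11*y^2 - 36*y - 396.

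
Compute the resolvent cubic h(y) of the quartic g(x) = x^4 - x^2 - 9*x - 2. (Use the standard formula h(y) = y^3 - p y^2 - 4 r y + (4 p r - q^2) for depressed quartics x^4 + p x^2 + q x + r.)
h(y) = y^3 + y^2 + 8*y - 73

Identify coefficients: p = -1, q = -9, r = -2.
Plug into h(y) = y^3 - p y^2 - 4 r y + (4 p r - q^2):
  h(y) = y^3 - (-1) y^2 - 4*(-2) y + (4*(-1)*(-2) - (-9)^2)
       = y^3 + (1) y^2 + (8) y + (-73).
Simplifying: h(y) = y^3 + y^2 + 8*y - 73.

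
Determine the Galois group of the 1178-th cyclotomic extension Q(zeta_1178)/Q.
|Gal(Q(zeta_1178)/Q)| = phi(1178) = 540; group ≅ (Z/1178Z)^* ≅ Z/18Z × Z/30Z

The n-th cyclotomic polynomial Φ_1178(x) is the minimal polynomial of zeta_1178 over Q and has degree phi(1178) = 540. So Q(zeta_1178) is a degree-540 Galois extension with Galois group (Z/1178Z)^*. By CRT, (Z/1178Z)^* ≅ (Z/2Z)^* × (Z/19Z)^* × (Z/31Z)^*. Each prime-power unit group is (Z/2Z)^* ≅ trivial group (order 1); (Z/19Z)^* ≅ Z/18Z; (Z/31Z)^* ≅ Z/30Z. Hence Gal(Q(zeta_1178)/Q) ≅ Z/18Z × Z/30Z.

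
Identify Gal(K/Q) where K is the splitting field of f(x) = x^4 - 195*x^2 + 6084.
Gal(K/Q) = Z/2Z (cyclic of order 2)

f factors as (x^2 - 39)(x^2 - 156), so the splitting field is K = Q(sqrt(39), sqrt(156)). The squarefree part of 39 is 39 and the squarefree part of 156 is also 39, so sqrt(39) and sqrt(156) are both rational multiples of sqrt(39). Hence Q(sqrt(39)) = Q(sqrt(156)) = Q(sqrt(39)), and the splitting field collapses to a single degree-2 extension with Galois group Z/2Z.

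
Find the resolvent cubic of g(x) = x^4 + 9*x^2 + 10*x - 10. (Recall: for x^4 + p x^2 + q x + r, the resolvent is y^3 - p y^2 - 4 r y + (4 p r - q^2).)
h(y) = y^3 - 9*y^2 + 40*y - 460

Identify coefficients: p = 9, q = 10, r = -10.
Plug into h(y) = y^3 - p y^2 - 4 r y + (4 p r - q^2):
  h(y) = y^3 - (9) y^2 - 4*(-10) y + (4*(9)*(-10) - (10)^2)
       = y^3 + (-9) y^2 + (40) y + (-460).
Simplifying: h(y) = y^3 - 9*y^2 + 40*y - 460.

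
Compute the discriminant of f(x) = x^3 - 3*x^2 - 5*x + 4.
Δ = 1805

For x^3 + a x^2 + b x + c the discriminant is Δ = 18 a b c - 4 a^3 c + a^2 b^2 - 4 b^3 - 27 c^2.
Plug a = -3, b = -5, c = 4:
  18*(-3)*(-5)*(4) - 4*(-3)^3*(4) + (-3)^2*(-5)^2 - 4*(-5)^3 - 27*(4)^2
  = 1080 + (432) + 225 + (500) + (-432)
  = 1805.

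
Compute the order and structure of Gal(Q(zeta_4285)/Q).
|Gal(Q(zeta_4285)/Q)| = phi(4285) = 3424; group ≅ (Z/4285Z)^* ≅ Z/4Z × Z/856Z

The n-th cyclotomic polynomial Φ_4285(x) is the minimal polynomial of zeta_4285 over Q and has degree phi(4285) = 3424. So Q(zeta_4285) is a degree-3424 Galois extension with Galois group (Z/4285Z)^*. By CRT, (Z/4285Z)^* ≅ (Z/5Z)^* × (Z/857Z)^*. Each prime-power unit group is (Z/5Z)^* ≅ Z/4Z; (Z/857Z)^* ≅ Z/856Z. Hence Gal(Q(zeta_4285)/Q) ≅ Z/4Z × Z/856Z.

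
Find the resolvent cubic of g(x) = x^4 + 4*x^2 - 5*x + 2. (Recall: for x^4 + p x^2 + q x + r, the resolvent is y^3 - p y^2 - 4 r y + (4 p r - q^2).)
h(y) = y^3 - 4*y^2 - 8*y + 7

Identify coefficients: p = 4, q = -5, r = 2.
Plug into h(y) = y^3 - p y^2 - 4 r y + (4 p r - q^2):
  h(y) = y^3 - (4) y^2 - 4*(2) y + (4*(4)*(2) - (-5)^2)
       = y^3 + (-4) y^2 + (-8) y + (7).
Simplifying: h(y) = y^3 - 4*y^2 - 8*y + 7.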